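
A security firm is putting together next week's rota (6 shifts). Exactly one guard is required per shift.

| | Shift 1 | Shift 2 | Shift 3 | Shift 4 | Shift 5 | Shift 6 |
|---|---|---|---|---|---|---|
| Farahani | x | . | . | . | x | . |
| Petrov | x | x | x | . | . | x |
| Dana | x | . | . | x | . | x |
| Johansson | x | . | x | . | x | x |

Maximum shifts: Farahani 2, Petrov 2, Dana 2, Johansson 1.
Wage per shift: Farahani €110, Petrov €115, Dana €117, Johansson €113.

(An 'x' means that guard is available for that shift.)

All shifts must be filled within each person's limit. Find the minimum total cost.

Shift 2 can only be covered by Petrov, so that assignment is forced.
Shift 4 can only be covered by Dana, so that assignment is forced.
Picking the cheapest available guard for each shift independently would cost €678, but that ignores the shift limits.
An optimal schedule: Shift 1→Farahani, Shift 2→Petrov, Shift 3→Johansson, Shift 4→Dana, Shift 5→Farahani, Shift 6→Petrov.
Total: 110 + 115 + 113 + 117 + 110 + 115 = €680.

€680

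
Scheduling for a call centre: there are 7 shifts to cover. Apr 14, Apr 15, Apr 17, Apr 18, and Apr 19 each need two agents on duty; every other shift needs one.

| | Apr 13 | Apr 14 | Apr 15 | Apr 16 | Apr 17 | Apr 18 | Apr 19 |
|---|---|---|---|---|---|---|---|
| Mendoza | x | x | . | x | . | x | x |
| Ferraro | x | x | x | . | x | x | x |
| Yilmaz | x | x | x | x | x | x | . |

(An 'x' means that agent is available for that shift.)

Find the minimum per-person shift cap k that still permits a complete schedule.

With 3 agents and 12 worker-slots to fill, someone must work at least ⌈12/3⌉ = 4 shifts, so k ≥ 4.
k = 4 works: Apr 13→Mendoza, Apr 14→Mendoza+Yilmaz, Apr 15→Ferraro+Yilmaz, Apr 16→Mendoza, Apr 17→Ferraro+Yilmaz, Apr 18→Ferraro+Yilmaz, Apr 19→Mendoza+Ferraro.
Loads: Mendoza 4, Ferraro 4, Yilmaz 4 — all ≤ 4.

4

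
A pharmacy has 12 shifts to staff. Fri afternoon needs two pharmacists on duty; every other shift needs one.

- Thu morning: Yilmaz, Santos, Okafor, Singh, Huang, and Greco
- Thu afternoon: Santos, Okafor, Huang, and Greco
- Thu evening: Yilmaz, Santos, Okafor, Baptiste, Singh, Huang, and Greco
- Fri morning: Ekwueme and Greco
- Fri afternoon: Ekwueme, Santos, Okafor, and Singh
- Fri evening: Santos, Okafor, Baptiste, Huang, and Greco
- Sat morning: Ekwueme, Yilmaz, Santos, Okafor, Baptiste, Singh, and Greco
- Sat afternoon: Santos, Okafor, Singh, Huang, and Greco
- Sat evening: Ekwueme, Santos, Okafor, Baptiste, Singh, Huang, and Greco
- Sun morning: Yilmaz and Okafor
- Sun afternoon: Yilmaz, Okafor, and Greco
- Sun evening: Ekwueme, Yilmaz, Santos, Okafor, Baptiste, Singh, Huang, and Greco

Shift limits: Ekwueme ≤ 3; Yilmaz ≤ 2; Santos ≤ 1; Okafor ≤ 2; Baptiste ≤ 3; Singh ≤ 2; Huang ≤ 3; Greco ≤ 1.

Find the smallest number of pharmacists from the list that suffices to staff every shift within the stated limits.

5

13 slots to fill and no one can take more than 3, so at least ⌈13/3⌉ = 5 pharmacists are needed.
Ekwueme, Yilmaz, Okafor, Baptiste, and Huang alone can cover everything: Thu morning→Huang, Thu afternoon→Okafor, Thu evening→Baptiste, Fri morning→Ekwueme, Fri afternoon→Ekwueme+Okafor, Fri evening→Baptiste, Sat morning→Ekwueme, Sat afternoon→Huang, Sat evening→Baptiste, Sun morning→Yilmaz, Sun afternoon→Yilmaz, Sun evening→Huang.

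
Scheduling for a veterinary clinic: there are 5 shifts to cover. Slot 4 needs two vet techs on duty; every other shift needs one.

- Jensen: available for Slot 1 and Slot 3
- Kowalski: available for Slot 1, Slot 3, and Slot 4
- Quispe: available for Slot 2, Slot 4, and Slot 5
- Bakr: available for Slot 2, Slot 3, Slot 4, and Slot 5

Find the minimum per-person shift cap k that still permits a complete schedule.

With 4 vet techs and 6 worker-slots to fill, someone must work at least ⌈6/4⌉ = 2 shifts, so k ≥ 2.
k = 2 works: Slot 1→Jensen, Slot 2→Quispe, Slot 3→Jensen, Slot 4→Kowalski+Bakr, Slot 5→Quispe.
Loads: Jensen 2, Kowalski 1, Quispe 2, Bakr 1 — all ≤ 2.

2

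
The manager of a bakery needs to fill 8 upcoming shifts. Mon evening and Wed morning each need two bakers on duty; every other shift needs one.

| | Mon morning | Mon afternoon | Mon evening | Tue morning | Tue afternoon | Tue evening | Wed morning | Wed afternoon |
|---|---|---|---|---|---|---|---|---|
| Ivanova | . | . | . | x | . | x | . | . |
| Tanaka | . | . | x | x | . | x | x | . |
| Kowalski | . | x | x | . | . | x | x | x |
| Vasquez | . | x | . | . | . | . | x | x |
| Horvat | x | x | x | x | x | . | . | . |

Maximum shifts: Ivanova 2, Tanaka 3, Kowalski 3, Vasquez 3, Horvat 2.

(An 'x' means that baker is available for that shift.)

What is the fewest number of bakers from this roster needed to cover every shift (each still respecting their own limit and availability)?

4

10 slots to fill and no one can take more than 3, so at least ⌈10/3⌉ = 4 bakers are needed.
Tanaka, Kowalski, Vasquez, and Horvat alone can cover everything: Mon morning→Horvat, Mon afternoon→Vasquez, Mon evening→Tanaka+Kowalski, Tue morning→Tanaka, Tue afternoon→Horvat, Tue evening→Tanaka, Wed morning→Kowalski+Vasquez, Wed afternoon→Kowalski.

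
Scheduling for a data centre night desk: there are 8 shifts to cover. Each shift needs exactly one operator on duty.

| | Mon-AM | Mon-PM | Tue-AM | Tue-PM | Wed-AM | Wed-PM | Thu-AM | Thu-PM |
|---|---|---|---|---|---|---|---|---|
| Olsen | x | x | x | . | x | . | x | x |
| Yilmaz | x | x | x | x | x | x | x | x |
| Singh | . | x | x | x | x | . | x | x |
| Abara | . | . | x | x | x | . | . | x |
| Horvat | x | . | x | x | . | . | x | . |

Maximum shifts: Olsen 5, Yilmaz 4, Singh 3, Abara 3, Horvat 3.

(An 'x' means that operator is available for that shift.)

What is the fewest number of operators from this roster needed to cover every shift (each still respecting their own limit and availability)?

2

8 slots to fill and no one can take more than 5, so at least ⌈8/5⌉ = 2 operators are needed.
Olsen and Yilmaz alone can cover everything: Mon-AM→Olsen, Mon-PM→Olsen, Tue-AM→Olsen, Tue-PM→Yilmaz, Wed-AM→Olsen, Wed-PM→Yilmaz, Thu-AM→Olsen, Thu-PM→Yilmaz.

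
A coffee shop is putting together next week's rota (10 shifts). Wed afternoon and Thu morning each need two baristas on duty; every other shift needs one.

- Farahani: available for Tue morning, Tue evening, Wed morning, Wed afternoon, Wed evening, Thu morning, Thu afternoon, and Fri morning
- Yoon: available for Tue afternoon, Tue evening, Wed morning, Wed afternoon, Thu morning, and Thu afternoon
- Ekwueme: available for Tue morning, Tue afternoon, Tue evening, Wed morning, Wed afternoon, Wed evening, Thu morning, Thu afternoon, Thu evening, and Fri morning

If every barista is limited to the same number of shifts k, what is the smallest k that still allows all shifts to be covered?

With 3 baristas and 12 worker-slots to fill, someone must work at least ⌈12/3⌉ = 4 shifts, so k ≥ 4.
k = 4 works: Tue morning→Farahani, Tue afternoon→Yoon, Tue evening→Farahani, Wed morning→Yoon, Wed afternoon→Yoon+Ekwueme, Wed evening→Farahani, Thu morning→Yoon+Ekwueme, Thu afternoon→Ekwueme, Thu evening→Ekwueme, Fri morning→Farahani.
Loads: Farahani 4, Yoon 4, Ekwueme 4 — all ≤ 4.

4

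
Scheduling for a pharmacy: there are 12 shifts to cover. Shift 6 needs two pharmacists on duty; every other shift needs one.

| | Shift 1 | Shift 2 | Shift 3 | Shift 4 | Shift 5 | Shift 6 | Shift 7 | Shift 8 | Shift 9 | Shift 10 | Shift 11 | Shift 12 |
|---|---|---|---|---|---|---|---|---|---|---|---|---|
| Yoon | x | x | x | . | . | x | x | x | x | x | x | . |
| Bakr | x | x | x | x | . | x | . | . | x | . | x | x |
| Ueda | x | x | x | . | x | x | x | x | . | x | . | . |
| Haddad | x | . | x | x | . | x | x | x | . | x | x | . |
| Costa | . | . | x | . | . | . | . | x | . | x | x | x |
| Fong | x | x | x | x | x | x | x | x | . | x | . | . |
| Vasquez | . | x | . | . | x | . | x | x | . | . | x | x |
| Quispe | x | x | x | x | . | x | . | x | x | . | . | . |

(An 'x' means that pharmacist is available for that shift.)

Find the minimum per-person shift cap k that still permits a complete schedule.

2

With 8 pharmacists and 13 worker-slots to fill, someone must work at least ⌈13/8⌉ = 2 shifts, so k ≥ 2.
k = 2 works: Shift 1→Haddad, Shift 2→Fong, Shift 3→Costa, Shift 4→Bakr, Shift 5→Ueda, Shift 6→Fong+Quispe, Shift 7→Yoon, Shift 8→Costa, Shift 9→Yoon, Shift 10→Ueda, Shift 11→Haddad, Shift 12→Bakr.
Loads: Yoon 2, Bakr 2, Ueda 2, Haddad 2, Costa 2, Fong 2, Vasquez 0, Quispe 1 — all ≤ 2.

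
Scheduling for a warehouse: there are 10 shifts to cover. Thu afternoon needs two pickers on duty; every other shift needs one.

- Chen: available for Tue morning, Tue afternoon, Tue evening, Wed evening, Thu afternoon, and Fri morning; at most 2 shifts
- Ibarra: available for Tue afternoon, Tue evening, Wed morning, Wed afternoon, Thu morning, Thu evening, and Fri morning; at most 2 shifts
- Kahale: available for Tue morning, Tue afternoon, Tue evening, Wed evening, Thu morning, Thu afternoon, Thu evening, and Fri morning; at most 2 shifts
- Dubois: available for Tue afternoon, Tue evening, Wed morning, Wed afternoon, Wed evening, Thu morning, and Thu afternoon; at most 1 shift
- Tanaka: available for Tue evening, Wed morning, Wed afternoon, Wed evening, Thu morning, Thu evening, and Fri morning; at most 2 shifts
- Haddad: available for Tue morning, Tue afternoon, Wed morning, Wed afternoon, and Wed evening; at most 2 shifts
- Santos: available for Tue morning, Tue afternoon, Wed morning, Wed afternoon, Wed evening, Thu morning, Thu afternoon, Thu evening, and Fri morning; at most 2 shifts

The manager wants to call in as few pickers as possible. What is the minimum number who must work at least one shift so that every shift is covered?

6

11 slots to fill and no one can take more than 2, so at least ⌈11/2⌉ = 6 pickers are needed.
Chen, Ibarra, Kahale, Dubois, Tanaka, and Haddad alone can cover everything: Tue morning→Chen, Tue afternoon→Haddad, Tue evening→Tanaka, Wed morning→Ibarra, Wed afternoon→Dubois, Wed evening→Haddad, Thu morning→Kahale, Thu afternoon→Chen+Kahale, Thu evening→Ibarra, Fri morning→Tanaka.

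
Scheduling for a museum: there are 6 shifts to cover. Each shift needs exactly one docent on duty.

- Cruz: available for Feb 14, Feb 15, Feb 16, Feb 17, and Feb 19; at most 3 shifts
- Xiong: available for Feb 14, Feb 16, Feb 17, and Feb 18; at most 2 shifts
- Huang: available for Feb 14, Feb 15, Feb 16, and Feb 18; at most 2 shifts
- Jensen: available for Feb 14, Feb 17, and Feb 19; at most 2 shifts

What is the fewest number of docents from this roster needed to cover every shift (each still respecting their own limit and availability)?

6 slots to fill and no one can take more than 3, so at least ⌈6/3⌉ = 2 docents are needed.
Any 2 docents together have capacity at most 3+2 = 5 < 6 slots, so 2 can never suffice.
Cruz, Xiong, and Huang alone can cover everything: Feb 14→Xiong, Feb 15→Cruz, Feb 16→Huang, Feb 17→Cruz, Feb 18→Xiong, Feb 19→Cruz.

3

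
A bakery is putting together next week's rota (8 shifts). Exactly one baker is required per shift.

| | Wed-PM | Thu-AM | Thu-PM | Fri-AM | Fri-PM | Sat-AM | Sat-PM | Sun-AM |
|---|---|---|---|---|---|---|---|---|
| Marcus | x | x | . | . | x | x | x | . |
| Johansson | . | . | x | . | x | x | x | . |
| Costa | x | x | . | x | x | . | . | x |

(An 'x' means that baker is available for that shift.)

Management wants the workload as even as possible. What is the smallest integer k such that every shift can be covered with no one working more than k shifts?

With 3 bakers and 8 worker-slots to fill, someone must work at least ⌈8/3⌉ = 3 shifts, so k ≥ 3.
k = 3 works: Wed-PM→Marcus, Thu-AM→Marcus, Thu-PM→Johansson, Fri-AM→Costa, Fri-PM→Johansson, Sat-AM→Marcus, Sat-PM→Johansson, Sun-AM→Costa.
Loads: Marcus 3, Johansson 3, Costa 2 — all ≤ 3.

3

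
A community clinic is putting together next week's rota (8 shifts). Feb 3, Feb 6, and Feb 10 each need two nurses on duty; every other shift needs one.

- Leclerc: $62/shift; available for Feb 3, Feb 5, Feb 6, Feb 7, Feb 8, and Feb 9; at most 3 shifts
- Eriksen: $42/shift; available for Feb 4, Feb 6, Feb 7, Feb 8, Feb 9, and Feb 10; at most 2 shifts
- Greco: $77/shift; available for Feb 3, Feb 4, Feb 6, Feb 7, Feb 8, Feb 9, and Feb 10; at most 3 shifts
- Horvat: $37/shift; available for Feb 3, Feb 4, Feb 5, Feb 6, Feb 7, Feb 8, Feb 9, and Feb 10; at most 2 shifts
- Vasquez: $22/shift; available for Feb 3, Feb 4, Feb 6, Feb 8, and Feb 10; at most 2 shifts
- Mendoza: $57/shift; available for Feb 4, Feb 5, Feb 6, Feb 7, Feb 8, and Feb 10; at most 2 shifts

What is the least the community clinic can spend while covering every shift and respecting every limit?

$502

Picking the cheapest available nurse for each shift independently would cost $332, but that ignores the shift limits.
An optimal schedule: Feb 3→Vasquez+Leclerc, Feb 4→Vasquez, Feb 5→Horvat, Feb 6→Mendoza+Leclerc, Feb 7→Eriksen, Feb 8→Leclerc, Feb 9→Horvat, Feb 10→Eriksen+Mendoza.
Total: 22 + 62 + 22 + 37 + 57 + 62 + 42 + 62 + 37 + 42 + 57 = $502.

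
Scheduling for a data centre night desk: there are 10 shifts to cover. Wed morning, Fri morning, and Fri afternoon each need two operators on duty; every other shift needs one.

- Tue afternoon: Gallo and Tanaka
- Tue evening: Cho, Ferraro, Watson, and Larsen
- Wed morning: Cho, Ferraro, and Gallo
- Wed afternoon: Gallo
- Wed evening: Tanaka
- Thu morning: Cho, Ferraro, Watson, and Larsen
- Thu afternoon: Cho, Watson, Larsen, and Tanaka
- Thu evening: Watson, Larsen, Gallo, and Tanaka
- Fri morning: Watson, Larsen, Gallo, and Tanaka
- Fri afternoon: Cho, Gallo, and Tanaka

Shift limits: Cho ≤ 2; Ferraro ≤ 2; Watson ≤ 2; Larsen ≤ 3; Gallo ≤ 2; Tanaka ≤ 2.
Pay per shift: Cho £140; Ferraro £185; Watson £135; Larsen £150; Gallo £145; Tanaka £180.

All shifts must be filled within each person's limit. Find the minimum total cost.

Wed afternoon can only be covered by Gallo, so that assignment is forced.
Wed evening can only be covered by Tanaka, so that assignment is forced.
Picking the cheapest available operator for each shift independently would cost £1860, but that ignores the shift limits.
An optimal schedule: Tue afternoon→Gallo, Tue evening→Ferraro, Wed morning→Cho+Ferraro, Wed afternoon→Gallo, Wed evening→Tanaka, Thu morning→Watson, Thu afternoon→Larsen, Thu evening→Larsen, Fri morning→Watson+Larsen, Fri afternoon→Cho+Tanaka.
Total: 145 + 185 + 140 + 185 + 145 + 180 + 135 + 150 + 150 + 135 + 150 + 140 + 180 = £2020.

£2020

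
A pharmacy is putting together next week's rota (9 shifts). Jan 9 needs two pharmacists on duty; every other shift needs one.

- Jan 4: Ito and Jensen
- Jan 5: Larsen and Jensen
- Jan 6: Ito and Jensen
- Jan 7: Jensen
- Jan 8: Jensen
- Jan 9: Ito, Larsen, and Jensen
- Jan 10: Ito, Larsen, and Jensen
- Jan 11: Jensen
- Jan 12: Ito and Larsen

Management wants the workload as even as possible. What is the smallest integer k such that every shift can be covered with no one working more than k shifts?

4

With 3 pharmacists and 10 worker-slots to fill, someone must work at least ⌈10/3⌉ = 4 shifts, so k ≥ 4.
k = 4 works: Jan 4→Ito, Jan 5→Larsen, Jan 6→Ito, Jan 7→Jensen, Jan 8→Jensen, Jan 9→Ito+Larsen, Jan 10→Larsen, Jan 11→Jensen, Jan 12→Ito.
Loads: Ito 4, Larsen 3, Jensen 3 — all ≤ 4.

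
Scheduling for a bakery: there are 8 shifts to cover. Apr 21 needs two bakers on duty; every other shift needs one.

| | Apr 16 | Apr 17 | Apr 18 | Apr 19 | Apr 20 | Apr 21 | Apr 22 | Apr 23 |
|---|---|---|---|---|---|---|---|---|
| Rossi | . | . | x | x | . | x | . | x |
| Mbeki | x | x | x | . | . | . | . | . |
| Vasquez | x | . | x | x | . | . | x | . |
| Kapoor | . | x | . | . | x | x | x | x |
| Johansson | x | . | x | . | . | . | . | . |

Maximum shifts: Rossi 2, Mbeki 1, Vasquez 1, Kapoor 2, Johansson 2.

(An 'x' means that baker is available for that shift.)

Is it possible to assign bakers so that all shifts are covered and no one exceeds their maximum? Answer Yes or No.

Shifts {Apr 19, Apr 20, Apr 21, Apr 22, Apr 23} need 6 worker-slots in total, but the bakers available for any of those shifts (Rossi, Vasquez, and Kapoor) can supply at most 5 among them. So no valid schedule exists.

No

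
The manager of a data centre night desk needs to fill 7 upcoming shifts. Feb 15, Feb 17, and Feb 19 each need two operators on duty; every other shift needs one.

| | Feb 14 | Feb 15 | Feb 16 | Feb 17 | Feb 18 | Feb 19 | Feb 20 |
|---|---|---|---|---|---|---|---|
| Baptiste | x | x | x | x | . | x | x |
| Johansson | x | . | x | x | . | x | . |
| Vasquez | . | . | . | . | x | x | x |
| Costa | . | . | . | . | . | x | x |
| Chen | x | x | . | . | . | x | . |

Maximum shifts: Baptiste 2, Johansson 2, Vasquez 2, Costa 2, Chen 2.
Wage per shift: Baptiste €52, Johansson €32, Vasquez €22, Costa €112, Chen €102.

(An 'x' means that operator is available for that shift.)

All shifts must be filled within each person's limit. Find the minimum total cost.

Feb 15 can only be covered by Baptiste and Chen, so that assignment is forced.
Feb 17 can only be covered by Baptiste and Johansson, so that assignment is forced.
Feb 18 can only be covered by Vasquez, so that assignment is forced.
Picking the cheapest available operator for each shift independently would cost €400, but that ignores the shift limits.
An optimal schedule: Feb 14→Chen, Feb 15→Baptiste+Chen, Feb 16→Johansson, Feb 17→Baptiste+Johansson, Feb 18→Vasquez, Feb 19→Vasquez+Costa, Feb 20→Costa.
Total: 102 + 52 + 102 + 32 + 52 + 32 + 22 + 22 + 112 + 112 = €640.

€640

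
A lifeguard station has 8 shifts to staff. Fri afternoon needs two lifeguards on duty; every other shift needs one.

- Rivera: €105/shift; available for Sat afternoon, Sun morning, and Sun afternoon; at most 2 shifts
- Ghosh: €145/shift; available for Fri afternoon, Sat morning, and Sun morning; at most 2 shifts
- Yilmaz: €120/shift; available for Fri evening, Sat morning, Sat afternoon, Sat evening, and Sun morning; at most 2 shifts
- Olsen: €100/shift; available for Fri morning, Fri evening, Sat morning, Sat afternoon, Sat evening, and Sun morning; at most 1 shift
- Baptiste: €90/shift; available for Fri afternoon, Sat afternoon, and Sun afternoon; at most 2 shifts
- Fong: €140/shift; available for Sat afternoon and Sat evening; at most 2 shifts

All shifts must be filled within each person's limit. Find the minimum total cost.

€1015

Fri morning can only be covered by Olsen, so that assignment is forced.
Fri afternoon can only be covered by Ghosh and Baptiste, so that assignment is forced.
Picking the cheapest available lifeguard for each shift independently would cost €915, but that ignores the shift limits.
An optimal schedule: Fri morning→Olsen, Fri afternoon→Baptiste+Ghosh, Fri evening→Yilmaz, Sat morning→Yilmaz, Sat afternoon→Rivera, Sat evening→Fong, Sun morning→Rivera, Sun afternoon→Baptiste.
Total: 100 + 90 + 145 + 120 + 120 + 105 + 140 + 105 + 90 = €1015.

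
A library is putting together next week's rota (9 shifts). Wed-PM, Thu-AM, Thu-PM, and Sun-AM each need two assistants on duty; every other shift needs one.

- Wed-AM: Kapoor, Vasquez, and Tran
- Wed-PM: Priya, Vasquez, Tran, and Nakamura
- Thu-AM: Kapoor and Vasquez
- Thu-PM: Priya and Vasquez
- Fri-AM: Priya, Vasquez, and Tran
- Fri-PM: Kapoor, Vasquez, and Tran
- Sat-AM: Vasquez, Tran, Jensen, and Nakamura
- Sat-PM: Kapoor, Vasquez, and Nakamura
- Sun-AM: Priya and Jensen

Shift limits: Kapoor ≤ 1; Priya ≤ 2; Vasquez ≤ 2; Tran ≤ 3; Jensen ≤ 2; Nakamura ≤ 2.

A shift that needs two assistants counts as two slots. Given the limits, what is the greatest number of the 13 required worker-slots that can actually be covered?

12

Total capacity across all assistants is 1+2+2+3+2+2 = 12, and 13 slots are needed, so at most 12 can be filled.
An assignment achieving 12: Wed-AM→Tran, Wed-PM→Nakamura, Thu-AM→Kapoor+Vasquez, Thu-PM→Priya+Vasquez, Fri-AM→Tran, Fri-PM→Tran, Sat-AM→Jensen, Sat-PM→Nakamura, Sun-AM→Priya+Jensen.
Loads: Kapoor 1/1, Priya 2/2, Vasquez 2/2, Tran 3/3, Jensen 2/2, Nakamura 2/2.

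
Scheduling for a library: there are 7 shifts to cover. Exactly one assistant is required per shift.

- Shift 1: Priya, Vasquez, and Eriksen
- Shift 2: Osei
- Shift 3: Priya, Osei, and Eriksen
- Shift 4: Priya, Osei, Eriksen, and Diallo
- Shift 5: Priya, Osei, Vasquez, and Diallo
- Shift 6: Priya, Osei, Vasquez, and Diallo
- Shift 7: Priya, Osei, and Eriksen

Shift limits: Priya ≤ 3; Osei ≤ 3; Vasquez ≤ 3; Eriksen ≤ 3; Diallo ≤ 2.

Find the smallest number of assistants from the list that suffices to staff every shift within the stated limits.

7 slots to fill and no one can take more than 3, so at least ⌈7/3⌉ = 3 assistants are needed.
Priya, Osei, and Vasquez alone can cover everything: Shift 1→Priya, Shift 2→Osei, Shift 3→Priya, Shift 4→Priya, Shift 5→Osei, Shift 6→Vasquez, Shift 7→Osei.

3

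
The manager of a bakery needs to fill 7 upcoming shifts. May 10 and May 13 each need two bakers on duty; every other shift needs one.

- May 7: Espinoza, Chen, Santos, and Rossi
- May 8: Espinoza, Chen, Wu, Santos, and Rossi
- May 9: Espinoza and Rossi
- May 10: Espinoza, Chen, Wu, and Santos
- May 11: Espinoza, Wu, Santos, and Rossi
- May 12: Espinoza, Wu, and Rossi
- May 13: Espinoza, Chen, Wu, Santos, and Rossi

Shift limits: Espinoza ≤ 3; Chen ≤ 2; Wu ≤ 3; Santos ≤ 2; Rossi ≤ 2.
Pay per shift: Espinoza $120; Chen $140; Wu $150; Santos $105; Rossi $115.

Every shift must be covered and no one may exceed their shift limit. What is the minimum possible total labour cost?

Picking the cheapest available baker for each shift independently would cost $990, but that ignores the shift limits.
An optimal schedule: May 7→Santos, May 8→Espinoza, May 9→Rossi, May 10→Espinoza+Chen, May 11→Santos, May 12→Rossi, May 13→Espinoza+Chen.
Total: 105 + 120 + 115 + 120 + 140 + 105 + 115 + 120 + 140 = $1080.

$1080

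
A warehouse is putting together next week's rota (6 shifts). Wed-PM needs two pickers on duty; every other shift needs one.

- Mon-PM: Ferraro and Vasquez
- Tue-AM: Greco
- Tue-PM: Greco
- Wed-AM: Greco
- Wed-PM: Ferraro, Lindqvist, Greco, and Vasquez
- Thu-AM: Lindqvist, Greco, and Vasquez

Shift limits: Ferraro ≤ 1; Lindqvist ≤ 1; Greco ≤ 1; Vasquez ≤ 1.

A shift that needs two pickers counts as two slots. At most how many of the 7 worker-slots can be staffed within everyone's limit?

Total capacity across all pickers is 1+1+1+1 = 4, and 7 slots are needed, so at most 4 can be filled.
An assignment achieving 4: Mon-PM→Ferraro, Tue-AM→Greco, Wed-PM→Vasquez, Thu-AM→Lindqvist.
Loads: Ferraro 1/1, Lindqvist 1/1, Greco 1/1, Vasquez 1/1.

4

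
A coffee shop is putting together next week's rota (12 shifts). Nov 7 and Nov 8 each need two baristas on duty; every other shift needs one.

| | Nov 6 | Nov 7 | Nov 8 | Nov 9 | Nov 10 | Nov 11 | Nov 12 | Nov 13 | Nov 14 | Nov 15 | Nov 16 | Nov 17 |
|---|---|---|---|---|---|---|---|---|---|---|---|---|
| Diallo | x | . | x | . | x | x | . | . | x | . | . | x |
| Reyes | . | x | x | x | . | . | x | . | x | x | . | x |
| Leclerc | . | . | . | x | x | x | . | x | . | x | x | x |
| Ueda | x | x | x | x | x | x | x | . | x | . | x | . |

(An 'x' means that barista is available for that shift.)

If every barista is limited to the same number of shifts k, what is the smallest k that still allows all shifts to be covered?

4

With 4 baristas and 14 worker-slots to fill, someone must work at least ⌈14/4⌉ = 4 shifts, so k ≥ 4.
k = 4 works: Nov 6→Diallo, Nov 7→Reyes+Ueda, Nov 8→Diallo+Reyes, Nov 9→Leclerc, Nov 10→Diallo, Nov 11→Diallo, Nov 12→Reyes, Nov 13→Leclerc, Nov 14→Ueda, Nov 15→Reyes, Nov 16→Leclerc, Nov 17→Leclerc.
Loads: Diallo 4, Reyes 4, Leclerc 4, Ueda 2 — all ≤ 4.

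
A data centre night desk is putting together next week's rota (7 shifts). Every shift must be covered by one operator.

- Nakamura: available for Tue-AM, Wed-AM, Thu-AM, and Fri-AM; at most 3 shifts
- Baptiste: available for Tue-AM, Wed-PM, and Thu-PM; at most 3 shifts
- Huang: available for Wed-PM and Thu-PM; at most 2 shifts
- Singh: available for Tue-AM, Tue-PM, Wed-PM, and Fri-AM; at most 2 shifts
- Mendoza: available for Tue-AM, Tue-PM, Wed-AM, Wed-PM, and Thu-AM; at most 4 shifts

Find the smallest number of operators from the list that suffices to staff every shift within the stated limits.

7 slots to fill and no one can take more than 4, so at least ⌈7/4⌉ = 2 operators are needed.
No set of 2 operators can cover every shift (each such set leaves at least one shift with no one available or exceeds a cap).
Nakamura, Baptiste, and Singh alone can cover everything: Tue-AM→Baptiste, Tue-PM→Singh, Wed-AM→Nakamura, Wed-PM→Baptiste, Thu-AM→Nakamura, Thu-PM→Baptiste, Fri-AM→Nakamura.

3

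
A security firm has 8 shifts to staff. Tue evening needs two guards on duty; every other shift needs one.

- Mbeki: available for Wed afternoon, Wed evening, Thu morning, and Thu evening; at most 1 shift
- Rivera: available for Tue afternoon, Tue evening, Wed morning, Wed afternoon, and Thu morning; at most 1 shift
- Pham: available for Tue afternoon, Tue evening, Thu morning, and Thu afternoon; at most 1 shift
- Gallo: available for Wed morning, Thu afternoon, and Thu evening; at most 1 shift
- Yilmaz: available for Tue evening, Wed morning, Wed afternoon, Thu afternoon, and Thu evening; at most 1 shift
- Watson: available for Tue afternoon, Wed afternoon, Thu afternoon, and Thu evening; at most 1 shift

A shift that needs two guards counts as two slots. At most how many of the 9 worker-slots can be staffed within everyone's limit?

Total capacity across all guards is 1+1+1+1+1+1 = 6, and 9 slots are needed, so at most 6 can be filled.
An assignment achieving 6: Tue afternoon→Rivera, Tue evening→Pham+Yilmaz, Wed morning→Gallo, Wed afternoon→Watson, Wed evening→Mbeki.
Loads: Mbeki 1/1, Rivera 1/1, Pham 1/1, Gallo 1/1, Yilmaz 1/1, Watson 1/1.

6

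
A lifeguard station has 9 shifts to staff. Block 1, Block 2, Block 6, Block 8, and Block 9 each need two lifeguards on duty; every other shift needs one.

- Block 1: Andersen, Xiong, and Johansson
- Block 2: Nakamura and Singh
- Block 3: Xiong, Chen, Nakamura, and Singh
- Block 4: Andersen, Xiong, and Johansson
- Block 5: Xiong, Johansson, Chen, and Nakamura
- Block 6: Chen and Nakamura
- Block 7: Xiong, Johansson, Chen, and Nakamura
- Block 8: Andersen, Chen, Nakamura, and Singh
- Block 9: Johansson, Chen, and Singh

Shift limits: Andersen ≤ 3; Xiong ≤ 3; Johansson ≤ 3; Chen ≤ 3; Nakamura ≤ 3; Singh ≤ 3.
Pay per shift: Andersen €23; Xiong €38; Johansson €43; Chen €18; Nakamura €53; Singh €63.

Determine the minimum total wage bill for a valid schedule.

Block 2 can only be covered by Nakamura and Singh, so that assignment is forced.
Block 6 can only be covered by Chen and Nakamura, so that assignment is forced.
Picking the cheapest available lifeguard for each shift independently would cost €427, but that ignores the shift limits.
An optimal schedule: Block 1→Andersen+Xiong, Block 2→Nakamura+Singh, Block 3→Xiong, Block 4→Andersen, Block 5→Xiong, Block 6→Chen+Nakamura, Block 7→Johansson, Block 8→Andersen+Chen, Block 9→Johansson+Chen.
Total: 23 + 38 + 53 + 63 + 38 + 23 + 38 + 18 + 53 + 43 + 23 + 18 + 43 + 18 = €492.

€492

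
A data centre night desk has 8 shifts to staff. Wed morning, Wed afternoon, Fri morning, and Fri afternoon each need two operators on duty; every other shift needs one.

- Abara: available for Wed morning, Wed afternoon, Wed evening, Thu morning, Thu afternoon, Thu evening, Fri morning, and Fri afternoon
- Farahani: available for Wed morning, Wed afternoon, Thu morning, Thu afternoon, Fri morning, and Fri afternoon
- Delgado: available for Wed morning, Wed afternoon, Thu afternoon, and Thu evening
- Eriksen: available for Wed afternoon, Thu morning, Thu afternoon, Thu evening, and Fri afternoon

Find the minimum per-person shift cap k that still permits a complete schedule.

3

With 4 operators and 12 worker-slots to fill, someone must work at least ⌈12/4⌉ = 3 shifts, so k ≥ 3.
k = 3 works: Wed morning→Abara+Farahani, Wed afternoon→Delgado+Eriksen, Wed evening→Abara, Thu morning→Eriksen, Thu afternoon→Delgado, Thu evening→Delgado, Fri morning→Abara+Farahani, Fri afternoon→Farahani+Eriksen.
Loads: Abara 3, Farahani 3, Delgado 3, Eriksen 3 — all ≤ 3.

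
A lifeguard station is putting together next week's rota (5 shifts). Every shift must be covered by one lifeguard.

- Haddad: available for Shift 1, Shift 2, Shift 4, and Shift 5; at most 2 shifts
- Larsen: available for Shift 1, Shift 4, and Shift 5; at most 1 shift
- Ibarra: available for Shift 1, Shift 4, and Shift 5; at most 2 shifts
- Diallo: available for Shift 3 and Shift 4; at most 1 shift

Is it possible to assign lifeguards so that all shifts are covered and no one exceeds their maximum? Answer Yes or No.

Shift 2 can only be covered by Haddad, so that assignment is forced.
Shift 3 can only be covered by Diallo, so that assignment is forced.
One valid schedule: Shift 1→Haddad, Shift 2→Haddad, Shift 3→Diallo, Shift 4→Ibarra, Shift 5→Larsen.
Loads: Haddad 2/2, Larsen 1/1, Ibarra 1/2, Diallo 1/1 — all within limits.

Yes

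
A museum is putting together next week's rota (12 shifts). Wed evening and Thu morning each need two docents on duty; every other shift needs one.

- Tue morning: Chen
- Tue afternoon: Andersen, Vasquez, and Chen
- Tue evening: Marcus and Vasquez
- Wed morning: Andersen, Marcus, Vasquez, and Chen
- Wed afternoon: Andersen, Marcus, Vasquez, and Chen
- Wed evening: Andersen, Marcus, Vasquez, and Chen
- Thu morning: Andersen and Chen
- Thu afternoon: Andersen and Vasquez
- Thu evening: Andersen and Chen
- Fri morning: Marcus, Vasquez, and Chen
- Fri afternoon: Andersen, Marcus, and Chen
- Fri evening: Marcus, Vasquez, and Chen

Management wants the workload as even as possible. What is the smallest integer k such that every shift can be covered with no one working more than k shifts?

With 4 docents and 14 worker-slots to fill, someone must work at least ⌈14/4⌉ = 4 shifts, so k ≥ 4.
k = 4 works: Tue morning→Chen, Tue afternoon→Andersen, Tue evening→Marcus, Wed morning→Vasquez, Wed afternoon→Vasquez, Wed evening→Vasquez+Chen, Thu morning→Andersen+Chen, Thu afternoon→Andersen, Thu evening→Andersen, Fri morning→Marcus, Fri afternoon→Marcus, Fri evening→Marcus.
Loads: Andersen 4, Marcus 4, Vasquez 3, Chen 3 — all ≤ 4.

4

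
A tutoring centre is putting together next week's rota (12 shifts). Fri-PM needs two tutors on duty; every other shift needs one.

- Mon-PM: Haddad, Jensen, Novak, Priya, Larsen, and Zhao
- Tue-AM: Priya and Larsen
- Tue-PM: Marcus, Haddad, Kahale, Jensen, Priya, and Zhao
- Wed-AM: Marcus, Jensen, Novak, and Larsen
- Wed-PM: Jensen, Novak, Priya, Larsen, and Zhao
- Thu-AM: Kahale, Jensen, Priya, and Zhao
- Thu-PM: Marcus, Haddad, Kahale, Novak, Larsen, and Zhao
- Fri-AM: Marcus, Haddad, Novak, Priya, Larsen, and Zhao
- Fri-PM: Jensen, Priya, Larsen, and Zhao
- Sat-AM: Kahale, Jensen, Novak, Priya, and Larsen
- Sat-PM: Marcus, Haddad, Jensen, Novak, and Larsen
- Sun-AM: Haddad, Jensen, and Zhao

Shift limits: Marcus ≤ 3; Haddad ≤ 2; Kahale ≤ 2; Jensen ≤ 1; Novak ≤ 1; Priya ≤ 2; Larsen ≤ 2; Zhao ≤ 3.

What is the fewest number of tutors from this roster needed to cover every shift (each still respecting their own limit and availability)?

6

13 slots to fill and no one can take more than 3, so at least ⌈13/3⌉ = 5 tutors are needed.
Any 5 tutors together have capacity at most 3+3+2+2+2 = 12 < 13 slots, so 5 can never suffice.
Marcus, Haddad, Kahale, Jensen, Priya, and Zhao alone can cover everything: Mon-PM→Haddad, Tue-AM→Priya, Tue-PM→Zhao, Wed-AM→Marcus, Wed-PM→Jensen, Thu-AM→Kahale, Thu-PM→Marcus, Fri-AM→Zhao, Fri-PM→Priya+Zhao, Sat-AM→Kahale, Sat-PM→Marcus, Sun-AM→Haddad.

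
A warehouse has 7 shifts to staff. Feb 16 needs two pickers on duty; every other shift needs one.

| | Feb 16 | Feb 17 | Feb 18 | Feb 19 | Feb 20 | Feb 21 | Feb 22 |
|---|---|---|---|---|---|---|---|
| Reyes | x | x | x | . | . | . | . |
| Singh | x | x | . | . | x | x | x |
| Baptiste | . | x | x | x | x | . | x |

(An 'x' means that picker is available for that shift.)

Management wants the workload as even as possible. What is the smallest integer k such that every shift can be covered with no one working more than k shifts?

With 3 pickers and 8 worker-slots to fill, someone must work at least ⌈8/3⌉ = 3 shifts, so k ≥ 3.
k = 3 works: Feb 16→Reyes+Singh, Feb 17→Reyes, Feb 18→Reyes, Feb 19→Baptiste, Feb 20→Singh, Feb 21→Singh, Feb 22→Baptiste.
Loads: Reyes 3, Singh 3, Baptiste 2 — all ≤ 3.

3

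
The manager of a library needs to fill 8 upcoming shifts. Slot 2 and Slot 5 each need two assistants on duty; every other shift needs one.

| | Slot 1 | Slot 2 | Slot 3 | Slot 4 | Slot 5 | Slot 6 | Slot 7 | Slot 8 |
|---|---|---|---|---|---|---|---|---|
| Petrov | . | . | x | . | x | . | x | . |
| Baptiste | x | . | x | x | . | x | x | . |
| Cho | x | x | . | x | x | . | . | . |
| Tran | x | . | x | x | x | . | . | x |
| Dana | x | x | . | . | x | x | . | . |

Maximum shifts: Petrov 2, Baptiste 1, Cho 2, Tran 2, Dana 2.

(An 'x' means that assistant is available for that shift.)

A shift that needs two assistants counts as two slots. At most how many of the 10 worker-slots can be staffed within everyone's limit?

Total capacity across all assistants is 2+1+2+2+2 = 9, and 10 slots are needed, so at most 9 can be filled.
An assignment achieving 9: Slot 1→Tran, Slot 2→Cho+Dana, Slot 3→Petrov, Slot 4→Cho, Slot 5→Dana, Slot 6→Baptiste, Slot 7→Petrov, Slot 8→Tran.
Loads: Petrov 2/2, Baptiste 1/1, Cho 2/2, Tran 2/2, Dana 2/2.

9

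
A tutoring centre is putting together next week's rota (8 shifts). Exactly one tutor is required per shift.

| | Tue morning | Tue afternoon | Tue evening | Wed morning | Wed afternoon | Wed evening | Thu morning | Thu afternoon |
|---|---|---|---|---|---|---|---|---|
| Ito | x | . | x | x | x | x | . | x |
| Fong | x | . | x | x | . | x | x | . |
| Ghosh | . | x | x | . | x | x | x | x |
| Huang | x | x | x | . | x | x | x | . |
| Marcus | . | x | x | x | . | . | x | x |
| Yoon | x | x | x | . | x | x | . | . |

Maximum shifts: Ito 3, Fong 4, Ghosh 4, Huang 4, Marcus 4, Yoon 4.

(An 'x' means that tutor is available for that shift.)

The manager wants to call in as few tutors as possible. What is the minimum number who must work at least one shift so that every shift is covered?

2

8 slots to fill and no one can take more than 4, so at least ⌈8/4⌉ = 2 tutors are needed.
Fong and Ghosh alone can cover everything: Tue morning→Fong, Tue afternoon→Ghosh, Tue evening→Fong, Wed morning→Fong, Wed afternoon→Ghosh, Wed evening→Fong, Thu morning→Ghosh, Thu afternoon→Ghosh.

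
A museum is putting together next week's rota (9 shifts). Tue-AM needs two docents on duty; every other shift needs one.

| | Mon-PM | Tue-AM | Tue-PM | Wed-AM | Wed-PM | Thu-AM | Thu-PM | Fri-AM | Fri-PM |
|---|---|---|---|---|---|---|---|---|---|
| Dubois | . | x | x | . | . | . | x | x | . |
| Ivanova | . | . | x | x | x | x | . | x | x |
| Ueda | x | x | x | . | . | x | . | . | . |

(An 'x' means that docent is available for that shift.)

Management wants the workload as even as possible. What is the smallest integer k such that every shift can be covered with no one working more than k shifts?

With 3 docents and 10 worker-slots to fill, someone must work at least ⌈10/3⌉ = 4 shifts, so k ≥ 4.
k = 4 works: Mon-PM→Ueda, Tue-AM→Dubois+Ueda, Tue-PM→Dubois, Wed-AM→Ivanova, Wed-PM→Ivanova, Thu-AM→Ivanova, Thu-PM→Dubois, Fri-AM→Dubois, Fri-PM→Ivanova.
Loads: Dubois 4, Ivanova 4, Ueda 2 — all ≤ 4.

4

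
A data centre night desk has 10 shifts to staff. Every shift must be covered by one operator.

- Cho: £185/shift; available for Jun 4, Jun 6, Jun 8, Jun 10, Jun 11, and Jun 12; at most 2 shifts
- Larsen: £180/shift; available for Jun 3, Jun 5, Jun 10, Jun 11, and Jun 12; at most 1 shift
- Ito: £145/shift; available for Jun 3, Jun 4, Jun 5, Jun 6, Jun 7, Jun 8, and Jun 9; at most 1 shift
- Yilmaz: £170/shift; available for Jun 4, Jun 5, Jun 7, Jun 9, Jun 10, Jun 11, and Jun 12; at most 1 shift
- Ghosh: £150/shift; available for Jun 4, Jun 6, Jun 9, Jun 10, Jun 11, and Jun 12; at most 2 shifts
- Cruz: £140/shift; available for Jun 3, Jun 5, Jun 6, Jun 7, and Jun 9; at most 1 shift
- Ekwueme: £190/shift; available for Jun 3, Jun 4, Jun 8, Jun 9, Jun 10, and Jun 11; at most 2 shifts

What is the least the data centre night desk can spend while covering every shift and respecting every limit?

£1685

Picking the cheapest available operator for each shift independently would cost £1440, but that ignores the shift limits.
An optimal schedule: Jun 3→Larsen, Jun 4→Ghosh, Jun 5→Yilmaz, Jun 6→Cho, Jun 7→Ito, Jun 8→Cho, Jun 9→Cruz, Jun 10→Ekwueme, Jun 11→Ekwueme, Jun 12→Ghosh.
Total: 180 + 150 + 170 + 185 + 145 + 185 + 140 + 190 + 190 + 150 = £1685.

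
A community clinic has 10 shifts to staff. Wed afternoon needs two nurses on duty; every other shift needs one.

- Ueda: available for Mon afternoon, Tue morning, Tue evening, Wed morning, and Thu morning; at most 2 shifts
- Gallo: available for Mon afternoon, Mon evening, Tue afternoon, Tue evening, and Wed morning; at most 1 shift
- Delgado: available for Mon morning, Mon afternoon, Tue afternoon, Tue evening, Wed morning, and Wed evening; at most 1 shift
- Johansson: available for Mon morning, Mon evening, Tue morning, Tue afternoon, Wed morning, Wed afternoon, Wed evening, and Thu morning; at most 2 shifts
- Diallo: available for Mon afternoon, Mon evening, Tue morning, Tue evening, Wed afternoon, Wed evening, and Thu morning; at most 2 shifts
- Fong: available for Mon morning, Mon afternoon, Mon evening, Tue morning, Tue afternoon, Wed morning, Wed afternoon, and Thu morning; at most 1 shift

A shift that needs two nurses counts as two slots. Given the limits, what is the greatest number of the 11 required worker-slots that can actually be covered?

9

Total capacity across all nurses is 2+1+1+2+2+1 = 9, and 11 slots are needed, so at most 9 can be filled.
An assignment achieving 9: Mon morning→Delgado, Mon evening→Gallo, Tue morning→Ueda, Tue afternoon→Fong, Tue evening→Ueda, Wed afternoon→Johansson+Diallo, Wed evening→Johansson, Thu morning→Diallo.
Loads: Ueda 2/2, Gallo 1/1, Delgado 1/1, Johansson 2/2, Diallo 2/2, Fong 1/1.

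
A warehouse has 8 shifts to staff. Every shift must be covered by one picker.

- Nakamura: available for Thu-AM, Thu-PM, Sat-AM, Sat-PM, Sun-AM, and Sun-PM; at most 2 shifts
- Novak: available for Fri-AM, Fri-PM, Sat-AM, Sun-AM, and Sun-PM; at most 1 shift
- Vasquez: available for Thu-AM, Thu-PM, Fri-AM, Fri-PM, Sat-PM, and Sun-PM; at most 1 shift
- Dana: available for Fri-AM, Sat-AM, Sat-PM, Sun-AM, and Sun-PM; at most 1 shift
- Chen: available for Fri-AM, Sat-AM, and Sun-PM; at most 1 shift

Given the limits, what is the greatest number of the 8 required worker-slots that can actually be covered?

6

Total capacity across all pickers is 2+1+1+1+1 = 6, and 8 slots are needed, so at most 6 can be filled.
An assignment achieving 6: Thu-AM→Nakamura, Thu-PM→Nakamura, Fri-AM→Chen, Fri-PM→Novak, Sat-PM→Vasquez, Sun-AM→Dana.
Loads: Nakamura 2/2, Novak 1/1, Vasquez 1/1, Dana 1/1, Chen 1/1.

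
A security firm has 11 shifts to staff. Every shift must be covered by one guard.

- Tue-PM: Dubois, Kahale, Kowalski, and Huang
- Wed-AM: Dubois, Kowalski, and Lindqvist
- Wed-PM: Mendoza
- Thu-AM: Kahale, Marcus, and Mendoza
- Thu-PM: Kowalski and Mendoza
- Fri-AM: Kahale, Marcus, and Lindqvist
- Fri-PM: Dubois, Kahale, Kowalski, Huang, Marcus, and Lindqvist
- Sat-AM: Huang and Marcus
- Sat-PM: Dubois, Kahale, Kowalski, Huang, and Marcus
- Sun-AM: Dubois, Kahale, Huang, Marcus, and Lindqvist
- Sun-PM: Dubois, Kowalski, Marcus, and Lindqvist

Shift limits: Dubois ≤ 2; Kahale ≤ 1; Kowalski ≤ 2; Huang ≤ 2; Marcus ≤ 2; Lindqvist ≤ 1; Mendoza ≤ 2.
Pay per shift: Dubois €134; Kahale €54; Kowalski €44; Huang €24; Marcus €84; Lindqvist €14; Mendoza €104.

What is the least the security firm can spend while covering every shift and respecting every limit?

Wed-PM can only be covered by Mendoza, so that assignment is forced.
Picking the cheapest available guard for each shift independently would cost €344, but that ignores the shift limits.
An optimal schedule: Tue-PM→Huang, Wed-AM→Lindqvist, Wed-PM→Mendoza, Thu-AM→Mendoza, Thu-PM→Kowalski, Fri-AM→Kahale, Fri-PM→Dubois, Sat-AM→Huang, Sat-PM→Marcus, Sun-AM→Marcus, Sun-PM→Kowalski.
Total: 24 + 14 + 104 + 104 + 44 + 54 + 134 + 24 + 84 + 84 + 44 = €714.

€714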